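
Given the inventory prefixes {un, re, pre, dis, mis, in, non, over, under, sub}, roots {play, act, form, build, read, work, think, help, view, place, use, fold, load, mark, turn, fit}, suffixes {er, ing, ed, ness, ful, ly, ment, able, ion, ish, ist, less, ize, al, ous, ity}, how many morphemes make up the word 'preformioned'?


Segmenting 'preformioned' against the inventory:
  'pre' -> prefix (morpheme 1)
  'form' -> root (morpheme 2)
  'ion' -> suffix (morpheme 3)
  'ed' -> suffix (morpheme 4)
Total morphemes: 4

4


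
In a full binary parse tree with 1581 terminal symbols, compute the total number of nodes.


Leaf nodes (terminals): 1581
Internal nodes = n - 1 = 1581 - 1 = 1580
Total = leaves + internal = 1581 + 1580 = 3161

3161


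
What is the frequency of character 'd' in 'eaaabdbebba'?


Scanning 'eaaabdbebba' for 'd':
  Position 5: 'd' -> MATCH (count: 1)
Total occurrences of 'd': 1

1


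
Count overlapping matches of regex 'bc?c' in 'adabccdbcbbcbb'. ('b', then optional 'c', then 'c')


Pattern: bc?c means 'b', then optional 'c', then 'c'.
Scanning 'adabccdbcbbcbb' position-by-position:
  Pos 0: window 'ada' -> no
  Pos 1: window 'dab' -> no
  Pos 2: window 'abc' -> no
  Pos 3: window 'bcc' -> MATCH
  Pos 4: window 'ccd' -> no
  Pos 5: window 'cdb' -> no
  Pos 6: window 'dbc' -> no
  Pos 7: window 'bcb' -> MATCH
  Pos 8: window 'cbb' -> no
  Pos 9: window 'bbc' -> no
  Pos 10: window 'bcb' -> MATCH
  Pos 11: window 'cbb' -> no
  Pos 12: window 'bb' -> no
  Pos 13: window 'b' -> no
Total matches: 3

3


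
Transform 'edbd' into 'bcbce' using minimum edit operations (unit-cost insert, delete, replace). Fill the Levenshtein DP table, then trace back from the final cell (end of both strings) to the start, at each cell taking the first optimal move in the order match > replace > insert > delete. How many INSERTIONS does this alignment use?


Edit distance = 4. Backtracking from cell (4, 5) with preference match > replace > insert > delete,
then listing the resulting alignment 'edbd' -> 'bcbce' left to right:
  Step 1: replace e->b
  Step 2: replace d->c
  Step 3: keep 'b'
  Step 4: insert 'c' [insertion #1]
  Step 5: replace d->e
Total insertions: 1

1


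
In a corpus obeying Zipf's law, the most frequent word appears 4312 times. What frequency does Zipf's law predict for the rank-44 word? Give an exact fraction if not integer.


Zipf's law: freq(rank) = f1 / rank
f1 = 4312, rank = 44
freq = 4312 / 44
= 98

98


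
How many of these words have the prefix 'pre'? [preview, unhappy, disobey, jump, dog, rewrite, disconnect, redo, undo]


Checking each word for prefix 'pre':
  'preview' -> YES, starts with 'pre' (count: 1)
  'unhappy' -> no (count: 1)
  'disobey' -> no (count: 1)
  'jump' -> no (count: 1)
  'dog' -> no (count: 1)
  'rewrite' -> no (count: 1)
  'disconnect' -> no (count: 1)
  'redo' -> no (count: 1)
  'undo' -> no (count: 1)
Total with prefix 'pre': 1

1


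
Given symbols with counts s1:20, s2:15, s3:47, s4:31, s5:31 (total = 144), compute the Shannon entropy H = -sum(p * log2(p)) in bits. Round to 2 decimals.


Computing entropy H = -sum(p_i * log2(p_i)):
  s1: p = 20/144 = 0.1389, -p*log2(p) = 0.3956
  s2: p = 15/144 = 0.1042, -p*log2(p) = 0.3399
  s3: p = 47/144 = 0.3264, -p*log2(p) = 0.5272
  s4: p = 31/144 = 0.2153, -p*log2(p) = 0.4770
  s5: p = 31/144 = 0.2153, -p*log2(p) = 0.4770
H = sum of terms = 2.2167
Rounded to 2 decimals: 2.22

2.22


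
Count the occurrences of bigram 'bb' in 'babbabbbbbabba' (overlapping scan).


Scanning 'babbabbbbbabba' for bigram 'bb':
  Position 0: 'ba' -> no
  Position 1: 'ab' -> no
  Position 2: 'bb' -> MATCH
  Position 3: 'ba' -> no
  Position 4: 'ab' -> no
  Position 5: 'bb' -> MATCH
  Position 6: 'bb' -> MATCH
  Position 7: 'bb' -> MATCH
  Position 8: 'bb' -> MATCH
  Position 9: 'ba' -> no
  Position 10: 'ab' -> no
  Position 11: 'bb' -> MATCH
  Position 12: 'ba' -> no
Total matches: 6

6


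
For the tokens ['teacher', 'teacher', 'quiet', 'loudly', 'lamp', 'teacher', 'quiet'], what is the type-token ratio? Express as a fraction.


Tokens: 7
Unique types: ('lamp', 'loudly', 'quiet', 'teacher') = 4
TTR = 4/7
Already in lowest terms.

4/7


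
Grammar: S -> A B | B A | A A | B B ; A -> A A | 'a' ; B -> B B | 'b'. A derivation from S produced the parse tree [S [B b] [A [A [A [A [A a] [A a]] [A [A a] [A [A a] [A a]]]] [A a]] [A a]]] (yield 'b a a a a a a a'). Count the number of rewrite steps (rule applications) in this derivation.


Every bracketed nonterminal node [X ...] in the tree is produced by exactly one rule application.
Reading the tree off as a leftmost derivation:
  Step 1: S  =>  B A   (applied S -> B A)
  Step 2: B A  =>  b A   (applied B -> b)
  Step 3: b A  =>  b A A   (applied A -> A A)
  Step 4: b A A  =>  b A A A   (applied A -> A A)
  Step 5: b A A A  =>  b A A A A   (applied A -> A A)
  Step 6: b A A A A  =>  b A A A A A   (applied A -> A A)
  Step 7: b A A A A A  =>  b a A A A A   (applied A -> a)
  Step 8: b a A A A A  =>  b a a A A A   (applied A -> a)
  Step 9: b a a A A A  =>  b a a A A A A   (applied A -> A A)
  Step 10: b a a A A A A  =>  b a a a A A A   (applied A -> a)
  Step 11: b a a a A A A  =>  b a a a A A A A   (applied A -> A A)
  Step 12: b a a a A A A A  =>  b a a a a A A A   (applied A -> a)
  Step 13: b a a a a A A A  =>  b a a a a a A A   (applied A -> a)
  Step 14: b a a a a a A A  =>  b a a a a a a A   (applied A -> a)
  Step 15: b a a a a a a A  =>  b a a a a a a a   (applied A -> a)
Final yield: b a a a a a a a
Total rewrite steps: 15

15


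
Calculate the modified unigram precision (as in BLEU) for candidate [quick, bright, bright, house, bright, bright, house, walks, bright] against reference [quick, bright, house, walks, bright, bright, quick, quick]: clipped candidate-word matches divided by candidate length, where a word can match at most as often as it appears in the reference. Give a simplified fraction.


Reference word counts: {'bright': 3, 'house': 1, 'quick': 3, 'walks': 1}
Checking each candidate word (with clipping):
  'quick' -> in reference (ref count 3, used 1/3) -> match (matches: 1)
  'bright' -> in reference (ref count 3, used 1/3) -> match (matches: 2)
  'bright' -> in reference (ref count 3, used 2/3) -> match (matches: 3)
  'house' -> in reference (ref count 1, used 1/1) -> match (matches: 4)
  'bright' -> in reference (ref count 3, used 3/3) -> match (matches: 5)
  'bright' -> ref count 3 already used up (3/3) -> clipped, no match (matches: 5)
  'house' -> ref count 1 already used up (1/1) -> clipped, no match (matches: 5)
  'walks' -> in reference (ref count 1, used 1/1) -> match (matches: 6)
  'bright' -> ref count 3 already used up (3/3) -> clipped, no match (matches: 6)
Clipped matches: 6, Candidate length: 9
Precision = 6/9 = 2/3

2/3


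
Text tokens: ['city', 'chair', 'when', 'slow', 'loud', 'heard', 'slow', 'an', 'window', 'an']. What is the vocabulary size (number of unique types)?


Listing all tokens and tracking unique types:
  Token 1: 'city' -> NEW (unique so far: 1)
  Token 2: 'chair' -> NEW (unique so far: 2)
  Token 3: 'when' -> NEW (unique so far: 3)
  Token 4: 'slow' -> NEW (unique so far: 4)
  Token 5: 'loud' -> NEW (unique so far: 5)
  Token 6: 'heard' -> NEW (unique so far: 6)
  Token 7: 'slow' -> duplicate (unique so far: 6)
  Token 8: 'an' -> NEW (unique so far: 7)
  Token 9: 'window' -> NEW (unique so far: 8)
  Token 10: 'an' -> duplicate (unique so far: 8)
Unique types: ('an', 'chair', 'city', 'heard', 'loud', 'slow', 'when', 'window')
Vocabulary size: 8

8


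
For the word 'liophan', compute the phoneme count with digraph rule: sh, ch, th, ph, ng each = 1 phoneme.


Parsing 'liophan' greedily, digraphs first:
  'l' -> consonant phoneme (phonemes so far: 1)
  'i' -> vowel phoneme (phonemes so far: 2)
  'o' -> vowel phoneme (phonemes so far: 3)
  'ph' -> digraph (1 consonant phoneme) (phonemes so far: 4)
  'a' -> vowel phoneme (phonemes so far: 5)
  'n' -> consonant phoneme (phonemes so far: 6)
Total phonemes: 6

6


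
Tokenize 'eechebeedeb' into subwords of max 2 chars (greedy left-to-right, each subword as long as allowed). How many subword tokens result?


'eechebeedeb' has 11 characters.
Chunking with max size 2:
  Chunk 1: 'ee' (positions 0-1)
  Chunk 2: 'ch' (positions 2-3)
  Chunk 3: 'eb' (positions 4-5)
  Chunk 4: 'ee' (positions 6-7)
  Chunk 5: 'de' (positions 8-9)
  Chunk 6: 'b' (positions 10-10)
Total chunks: ceil(11 / 2) = 6

6


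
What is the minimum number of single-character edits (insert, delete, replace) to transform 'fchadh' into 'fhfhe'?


Building DP table for s1='fchadh' (len 6) and s2='fhfhe' (len 5):
       f  h  f  h  e
    0  1  2  3  4  5
  f 1  0  1  2  3  4
  c 2  1  1  2  3  4
  h 3  2  1  2  2  3
  a 4  3  2  2  3  3
  d 5  4  3  3  3  4
  h 6  5  4  4  3  4
Edit distance = dp[6][5] = 4

4


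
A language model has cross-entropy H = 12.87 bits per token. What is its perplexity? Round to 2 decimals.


Perplexity formula: PP = 2^H
H = 12.87
PP = 2^12.87
Decompose: 2^12.87 = 2^12 * 2^0.87
2^12 = 4096, 2^0.87 ~ 1.8276629
PP ~ 4096 * 1.8276629 = 7486.1072384
Rounded to 2 decimals: 7486.11

7486.11


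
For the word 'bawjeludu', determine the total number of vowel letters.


Scanning each character of 'bawjeludu':
  Position 1: 'b' -> consonant (running count: 0)
  Position 2: 'a' -> vowel (running count: 1)
  Position 3: 'w' -> consonant (running count: 1)
  Position 4: 'j' -> consonant (running count: 1)
  Position 5: 'e' -> vowel (running count: 2)
  Position 6: 'l' -> consonant (running count: 2)
  Position 7: 'u' -> vowel (running count: 3)
  Position 8: 'd' -> consonant (running count: 3)
  Position 9: 'u' -> vowel (running count: 4)
Total vowels: 4

4


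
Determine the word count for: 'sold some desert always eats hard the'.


Counting words by splitting on spaces:
  Word 1: 'sold'
  Word 2: 'some'
  Word 3: 'desert'
  Word 4: 'always'
  Word 5: 'eats'
  Word 6: 'hard'
  Word 7: 'the'
Total words: 7

7


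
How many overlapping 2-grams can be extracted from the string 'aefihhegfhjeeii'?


String 'aefihhegfhjeeii' has length L = 15.
Number of overlapping n-grams = L - n + 1
Substituting: 15 - 2 + 1 = 14

14


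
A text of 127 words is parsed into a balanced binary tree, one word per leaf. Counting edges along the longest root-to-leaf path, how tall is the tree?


In a balanced binary tree with n leaves the deepest leaf is ceil(log2(n)) edges below the root.
log2(127) = 6.9887
ceil(6.9887) = 7
height (edges) = 7

7


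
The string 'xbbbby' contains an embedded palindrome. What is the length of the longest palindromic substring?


Scanning 'xbbbby' for palindromic substrings.
Substring at positions 1-4: 'bbbb'.
Check: reverse('bbbb') = 'bbbb' -> palindrome confirmed.
Neighbouring characters ('x' / 'y') break symmetry, so it cannot extend further.
No longer palindromic substring exists; longest length = 4

4


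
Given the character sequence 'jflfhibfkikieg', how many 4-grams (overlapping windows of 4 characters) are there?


String 'jflfhibfkikieg' has length L = 14.
Number of overlapping n-grams = L - n + 1
Substituting: 14 - 4 + 1 = 11

11


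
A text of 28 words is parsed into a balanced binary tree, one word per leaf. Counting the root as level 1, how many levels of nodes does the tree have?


In a balanced binary tree with n leaves the deepest leaf is ceil(log2(n)) edges below the root,
so counting node levels inclusive of root and leaves gives ceil(log2(n)) + 1 levels.
log2(28) = 4.8074
ceil(4.8074) = 5
levels = 5 + 1 = 6

6


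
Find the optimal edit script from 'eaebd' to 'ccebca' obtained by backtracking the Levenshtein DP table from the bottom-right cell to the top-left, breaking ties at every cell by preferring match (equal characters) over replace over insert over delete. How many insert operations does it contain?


Edit distance = 4. Backtracking from cell (5, 6) with preference match > replace > insert > delete,
then listing the resulting alignment 'eaebd' -> 'ccebca' left to right:
  Step 1: replace e->c
  Step 2: replace a->c
  Step 3: keep 'e'
  Step 4: keep 'b'
  Step 5: insert 'c' [insertion #1]
  Step 6: replace d->a
Total insertions: 1

1


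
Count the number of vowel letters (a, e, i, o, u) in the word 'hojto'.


Scanning each character of 'hojto':
  Position 1: 'h' -> consonant (running count: 0)
  Position 2: 'o' -> vowel (running count: 1)
  Position 3: 'j' -> consonant (running count: 1)
  Position 4: 't' -> consonant (running count: 1)
  Position 5: 'o' -> vowel (running count: 2)
Total vowels: 2

2


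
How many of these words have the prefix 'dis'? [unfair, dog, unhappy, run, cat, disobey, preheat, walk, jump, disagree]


Checking each word for prefix 'dis':
  'unfair' -> no (count: 0)
  'dog' -> no (count: 0)
  'unhappy' -> no (count: 0)
  'run' -> no (count: 0)
  'cat' -> no (count: 0)
  'disobey' -> YES, starts with 'dis' (count: 1)
  'preheat' -> no (count: 1)
  'walk' -> no (count: 1)
  'jump' -> no (count: 1)
  'disagree' -> YES, starts with 'dis' (count: 2)
Total with prefix 'dis': 2

2


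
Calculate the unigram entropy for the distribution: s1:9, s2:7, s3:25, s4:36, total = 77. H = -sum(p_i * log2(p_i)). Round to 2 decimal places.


Computing entropy H = -sum(p_i * log2(p_i)):
  s1: p = 9/77 = 0.1169, -p*log2(p) = 0.3620
  s2: p = 7/77 = 0.0909, -p*log2(p) = 0.3145
  s3: p = 25/77 = 0.3247, -p*log2(p) = 0.5269
  s4: p = 36/77 = 0.4675, -p*log2(p) = 0.5128
H = sum of terms = 1.7162
Rounded to 2 decimals: 1.72

1.72


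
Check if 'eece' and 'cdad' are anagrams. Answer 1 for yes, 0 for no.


Sort characters of 'eece': 'ceee'
Sort characters of 'cdad': 'acdd'
Sorted forms differ -> they are NOT anagrams
Result: 0

0


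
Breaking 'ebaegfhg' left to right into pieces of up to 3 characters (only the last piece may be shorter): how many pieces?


'ebaegfhg' has 8 characters.
Chunking with max size 3:
  Chunk 1: 'eba' (positions 0-2)
  Chunk 2: 'egf' (positions 3-5)
  Chunk 3: 'hg' (positions 6-7)
Total chunks: ceil(8 / 3) = 3

3


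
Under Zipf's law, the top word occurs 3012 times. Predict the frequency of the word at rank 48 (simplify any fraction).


Zipf's law: freq(rank) = f1 / rank
f1 = 3012, rank = 48
freq = 3012 / 48
GCD(3012, 48) = 12
Simplified: 251/4

251/4


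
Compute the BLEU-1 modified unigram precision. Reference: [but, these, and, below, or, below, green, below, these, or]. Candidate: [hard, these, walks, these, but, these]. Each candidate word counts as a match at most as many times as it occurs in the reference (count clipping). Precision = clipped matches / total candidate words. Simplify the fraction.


Reference word counts: {'and': 1, 'below': 3, 'but': 1, 'green': 1, 'or': 2, 'these': 2}
Checking each candidate word (with clipping):
  'hard' -> not in reference -> no match (matches: 0)
  'these' -> in reference (ref count 2, used 1/2) -> match (matches: 1)
  'walks' -> not in reference -> no match (matches: 1)
  'these' -> in reference (ref count 2, used 2/2) -> match (matches: 2)
  'but' -> in reference (ref count 1, used 1/1) -> match (matches: 3)
  'these' -> ref count 2 already used up (2/2) -> clipped, no match (matches: 3)
Clipped matches: 3, Candidate length: 6
Precision = 3/6 = 1/2

1/2


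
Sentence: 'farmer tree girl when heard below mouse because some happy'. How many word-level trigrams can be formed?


Word trigrams from [10] words:
  Trigram 1: (farmer tree girl)
  Trigram 2: (tree girl when)
  Trigram 3: (girl when heard)
  Trigram 4: (when heard below)
  Trigram 5: (heard below mouse)
  Trigram 6: (below mouse because)
  Trigram 7: (mouse because some)
  Trigram 8: (because some happy)
Total word trigrams: 10 - 2 = 8

8


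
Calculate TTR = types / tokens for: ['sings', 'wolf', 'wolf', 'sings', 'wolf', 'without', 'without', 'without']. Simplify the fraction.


Tokens: 8
Unique types: ('sings', 'without', 'wolf') = 3
TTR = 3/8
Already in lowest terms.

3/8


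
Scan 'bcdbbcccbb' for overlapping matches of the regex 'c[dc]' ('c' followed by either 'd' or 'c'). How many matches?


Pattern: c[dc] means 'c' followed by either 'd' or 'c'.
Scanning 'bcdbbcccbb' position-by-position:
  Pos 0: window 'bc' -> no
  Pos 1: window 'cd' -> MATCH
  Pos 2: window 'db' -> no
  Pos 3: window 'bb' -> no
  Pos 4: window 'bc' -> no
  Pos 5: window 'cc' -> MATCH
  Pos 6: window 'cc' -> MATCH
  Pos 7: window 'cb' -> no
  Pos 8: window 'bb' -> no
  Pos 9: window 'b' -> no
Total matches: 3

3


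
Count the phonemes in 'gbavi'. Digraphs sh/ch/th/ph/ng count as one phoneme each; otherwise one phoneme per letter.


Parsing 'gbavi' greedily, digraphs first:
  'g' -> consonant phoneme (phonemes so far: 1)
  'b' -> consonant phoneme (phonemes so far: 2)
  'a' -> vowel phoneme (phonemes so far: 3)
  'v' -> consonant phoneme (phonemes so far: 4)
  'i' -> vowel phoneme (phonemes so far: 5)
Total phonemes: 5

5


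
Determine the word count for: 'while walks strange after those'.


Counting words by splitting on spaces:
  Word 1: 'while'
  Word 2: 'walks'
  Word 3: 'strange'
  Word 4: 'after'
  Word 5: 'those'
Total words: 5

5


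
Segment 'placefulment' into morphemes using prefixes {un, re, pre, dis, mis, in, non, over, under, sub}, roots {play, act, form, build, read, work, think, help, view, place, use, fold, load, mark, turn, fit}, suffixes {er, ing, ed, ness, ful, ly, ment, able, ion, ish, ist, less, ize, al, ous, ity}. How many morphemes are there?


Segmenting 'placefulment' against the inventory:
  'place' -> root (morpheme 1)
  'ful' -> suffix (morpheme 2)
  'ment' -> suffix (morpheme 3)
Total morphemes: 3

3


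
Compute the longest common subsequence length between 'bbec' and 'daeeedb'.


DP table for LCS of 'bbec' and 'daeeedb':
       d  a  e  e  e  d  b
    0  0  0  0  0  0  0  0
  b 0  0  0  0  0  0  0  1
  b 0  0  0  0  0  0  0  1
  e 0  0  0  1  1  1  1  1
  c 0  0  0  1  1  1  1  1
LCS: 'b'
LCS length = 1

1


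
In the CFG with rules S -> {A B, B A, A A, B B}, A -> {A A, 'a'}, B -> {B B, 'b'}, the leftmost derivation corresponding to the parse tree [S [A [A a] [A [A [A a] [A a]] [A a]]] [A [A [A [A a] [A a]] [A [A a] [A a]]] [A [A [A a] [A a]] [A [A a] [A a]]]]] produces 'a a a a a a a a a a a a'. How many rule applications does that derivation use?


Every bracketed nonterminal node [X ...] in the tree is produced by exactly one rule application.
Reading the tree off as a leftmost derivation:
  Step 1: S  =>  A A   (applied S -> A A)
  Step 2: A A  =>  A A A   (applied A -> A A)
  Step 3: A A A  =>  a A A   (applied A -> a)
  Step 4: a A A  =>  a A A A   (applied A -> A A)
  Step 5: a A A A  =>  a A A A A   (applied A -> A A)
  Step 6: a A A A A  =>  a a A A A   (applied A -> a)
  Step 7: a a A A A  =>  a a a A A   (applied A -> a)
  Step 8: a a a A A  =>  a a a a A   (applied A -> a)
  Step 9: a a a a A  =>  a a a a A A   (applied A -> A A)
  Step 10: a a a a A A  =>  a a a a A A A   (applied A -> A A)
  Step 11: a a a a A A A  =>  a a a a A A A A   (applied A -> A A)
  Step 12: a a a a A A A A  =>  a a a a a A A A   (applied A -> a)
  Step 13: a a a a a A A A  =>  a a a a a a A A   (applied A -> a)
  Step 14: a a a a a a A A  =>  a a a a a a A A A   (applied A -> A A)
  Step 15: a a a a a a A A A  =>  a a a a a a a A A   (applied A -> a)
  Step 16: a a a a a a a A A  =>  a a a a a a a a A   (applied A -> a)
  Step 17: a a a a a a a a A  =>  a a a a a a a a A A   (applied A -> A A)
  Step 18: a a a a a a a a A A  =>  a a a a a a a a A A A   (applied A -> A A)
  Step 19: a a a a a a a a A A A  =>  a a a a a a a a a A A   (applied A -> a)
  Step 20: a a a a a a a a a A A  =>  a a a a a a a a a a A   (applied A -> a)
  Step 21: a a a a a a a a a a A  =>  a a a a a a a a a a A A   (applied A -> A A)
  Step 22: a a a a a a a a a a A A  =>  a a a a a a a a a a a A   (applied A -> a)
  Step 23: a a a a a a a a a a a A  =>  a a a a a a a a a a a a   (applied A -> a)
Final yield: a a a a a a a a a a a a
Total rewrite steps: 23

23


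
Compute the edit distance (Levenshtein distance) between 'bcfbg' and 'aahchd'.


Building DP table for s1='bcfbg' (len 5) and s2='aahchd' (len 6):
       a  a  h  c  h  d
    0  1  2  3  4  5  6
  b 1  1  2  3  4  5  6
  c 2  2  2  3  3  4  5
  f 3  3  3  3  4  4  5
  b 4  4  4  4  4  5  5
  g 5  5  5  5  5  5  6
Edit distance = dp[5][6] = 6

6


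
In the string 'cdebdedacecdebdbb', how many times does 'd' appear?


Scanning 'cdebdedacecdebdbb' for 'd':
  Position 1: 'd' -> MATCH (count: 1)
  Position 4: 'd' -> MATCH (count: 2)
  Position 6: 'd' -> MATCH (count: 3)
  Position 11: 'd' -> MATCH (count: 4)
  Position 14: 'd' -> MATCH (count: 5)
Total occurrences of 'd': 5

5


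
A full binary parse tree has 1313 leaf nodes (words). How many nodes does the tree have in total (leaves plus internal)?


Leaf nodes (terminals): 1313
Internal nodes = n - 1 = 1313 - 1 = 1312
Total = leaves + internal = 1313 + 1312 = 2625

2625


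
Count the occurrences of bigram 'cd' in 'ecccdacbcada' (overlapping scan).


Scanning 'ecccdacbcada' for bigram 'cd':
  Position 0: 'ec' -> no
  Position 1: 'cc' -> no
  Position 2: 'cc' -> no
  Position 3: 'cd' -> MATCH
  Position 4: 'da' -> no
  Position 5: 'ac' -> no
  Position 6: 'cb' -> no
  Position 7: 'bc' -> no
  Position 8: 'ca' -> no
  Position 9: 'ad' -> no
  Position 10: 'da' -> no
Total matches: 1

1


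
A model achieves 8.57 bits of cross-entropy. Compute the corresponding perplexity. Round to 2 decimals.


Perplexity formula: PP = 2^H
H = 8.57
PP = 2^8.57
Decompose: 2^8.57 = 2^8 * 2^0.57
2^8 = 256, 2^0.57 ~ 1.4845236
PP ~ 256 * 1.4845236 = 380.0380416
Rounded to 2 decimals: 380.04

380.04


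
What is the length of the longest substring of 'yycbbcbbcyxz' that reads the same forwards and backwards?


Scanning 'yycbbcbbcyxz' for palindromic substrings.
Substring at positions 1-9: 'ycbbcbbcy'.
Check: reverse('ycbbcbbcy') = 'ycbbcbbcy' -> palindrome confirmed.
Neighbouring characters ('y' / 'x') break symmetry, so it cannot extend further.
No longer palindromic substring exists; longest length = 9

9


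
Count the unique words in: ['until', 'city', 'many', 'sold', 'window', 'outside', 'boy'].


Listing all tokens and tracking unique types:
  Token 1: 'until' -> NEW (unique so far: 1)
  Token 2: 'city' -> NEW (unique so far: 2)
  Token 3: 'many' -> NEW (unique so far: 3)
  Token 4: 'sold' -> NEW (unique so far: 4)
  Token 5: 'window' -> NEW (unique so far: 5)
  Token 6: 'outside' -> NEW (unique so far: 6)
  Token 7: 'boy' -> NEW (unique so far: 7)
Unique types: ('boy', 'city', 'many', 'outside', 'sold', 'until', 'window')
Vocabulary size: 7

7


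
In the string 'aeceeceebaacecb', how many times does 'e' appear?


Scanning 'aeceeceebaacecb' for 'e':
  Position 1: 'e' -> MATCH (count: 1)
  Position 3: 'e' -> MATCH (count: 2)
  Position 4: 'e' -> MATCH (count: 3)
  Position 6: 'e' -> MATCH (count: 4)
  Position 7: 'e' -> MATCH (count: 5)
  Position 12: 'e' -> MATCH (count: 6)
Total occurrences of 'e': 6

6


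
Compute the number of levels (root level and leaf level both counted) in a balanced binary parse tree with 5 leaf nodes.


In a balanced binary tree with n leaves the deepest leaf is ceil(log2(n)) edges below the root,
so counting node levels inclusive of root and leaves gives ceil(log2(n)) + 1 levels.
log2(5) = 2.3219
ceil(2.3219) = 3
levels = 3 + 1 = 4

4


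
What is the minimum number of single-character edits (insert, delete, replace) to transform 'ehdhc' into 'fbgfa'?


Building DP table for s1='ehdhc' (len 5) and s2='fbgfa' (len 5):
       f  b  g  f  a
    0  1  2  3  4  5
  e 1  1  2  3  4  5
  h 2  2  2  3  4  5
  d 3  3  3  3  4  5
  h 4  4  4  4  4  5
  c 5  5  5  5  5  5
Edit distance = dp[5][5] = 5

5


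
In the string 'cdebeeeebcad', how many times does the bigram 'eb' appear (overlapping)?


Scanning 'cdebeeeebcad' for bigram 'eb':
  Position 0: 'cd' -> no
  Position 1: 'de' -> no
  Position 2: 'eb' -> MATCH
  Position 3: 'be' -> no
  Position 4: 'ee' -> no
  Position 5: 'ee' -> no
  Position 6: 'ee' -> no
  Position 7: 'eb' -> MATCH
  Position 8: 'bc' -> no
  Position 9: 'ca' -> no
  Position 10: 'ad' -> no
Total matches: 2

2


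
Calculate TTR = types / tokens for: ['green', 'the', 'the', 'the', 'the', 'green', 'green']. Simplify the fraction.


Tokens: 7
Unique types: ('green', 'the') = 2
TTR = 2/7
Already in lowest terms.

2/7


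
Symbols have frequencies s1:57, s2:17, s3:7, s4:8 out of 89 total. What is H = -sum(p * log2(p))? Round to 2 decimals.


Computing entropy H = -sum(p_i * log2(p_i)):
  s1: p = 57/89 = 0.6404, -p*log2(p) = 0.4117
  s2: p = 17/89 = 0.1910, -p*log2(p) = 0.4562
  s3: p = 7/89 = 0.0787, -p*log2(p) = 0.2885
  s4: p = 8/89 = 0.0899, -p*log2(p) = 0.3124
H = sum of terms = 1.4688
Rounded to 2 decimals: 1.47

1.47


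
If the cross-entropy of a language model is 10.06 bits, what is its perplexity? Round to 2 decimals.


Perplexity formula: PP = 2^H
H = 10.06
PP = 2^10.06
Decompose: 2^10.06 = 2^10 * 2^0.06
2^10 = 1024, 2^0.06 ~ 1.0424658
PP ~ 1024 * 1.0424658 = 1067.4849792
Rounded to 2 decimals: 1067.48

1067.48


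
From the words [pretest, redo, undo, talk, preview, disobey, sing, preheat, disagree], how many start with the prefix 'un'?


Checking each word for prefix 'un':
  'pretest' -> no (count: 0)
  'redo' -> no (count: 0)
  'undo' -> YES, starts with 'un' (count: 1)
  'talk' -> no (count: 1)
  'preview' -> no (count: 1)
  'disobey' -> no (count: 1)
  'sing' -> no (count: 1)
  'preheat' -> no (count: 1)
  'disagree' -> no (count: 1)
Total with prefix 'un': 1

1


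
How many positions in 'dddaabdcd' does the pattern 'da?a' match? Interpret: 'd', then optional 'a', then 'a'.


Pattern: da?a means 'd', then optional 'a', then 'a'.
Scanning 'dddaabdcd' position-by-position:
  Pos 0: window 'ddd' -> no
  Pos 1: window 'dda' -> no
  Pos 2: window 'daa' -> MATCH
  Pos 3: window 'aab' -> no
  Pos 4: window 'abd' -> no
  Pos 5: window 'bdc' -> no
  Pos 6: window 'dcd' -> no
  Pos 7: window 'cd' -> no
  Pos 8: window 'd' -> no
Total matches: 1

1


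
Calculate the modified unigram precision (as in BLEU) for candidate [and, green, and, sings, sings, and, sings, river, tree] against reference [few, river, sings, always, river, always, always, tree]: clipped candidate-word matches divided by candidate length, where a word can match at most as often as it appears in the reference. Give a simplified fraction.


Reference word counts: {'always': 3, 'few': 1, 'river': 2, 'sings': 1, 'tree': 1}
Checking each candidate word (with clipping):
  'and' -> not in reference -> no match (matches: 0)
  'green' -> not in reference -> no match (matches: 0)
  'and' -> not in reference -> no match (matches: 0)
  'sings' -> in reference (ref count 1, used 1/1) -> match (matches: 1)
  'sings' -> ref count 1 already used up (1/1) -> clipped, no match (matches: 1)
  'and' -> not in reference -> no match (matches: 1)
  'sings' -> ref count 1 already used up (1/1) -> clipped, no match (matches: 1)
  'river' -> in reference (ref count 2, used 1/2) -> match (matches: 2)
  'tree' -> in reference (ref count 1, used 1/1) -> match (matches: 3)
Clipped matches: 3, Candidate length: 9
Precision = 3/9 = 1/3

1/3


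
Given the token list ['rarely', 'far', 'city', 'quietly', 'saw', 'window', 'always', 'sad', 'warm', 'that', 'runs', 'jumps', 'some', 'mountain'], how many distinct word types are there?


Listing all tokens and tracking unique types:
  Token 1: 'rarely' -> NEW (unique so far: 1)
  Token 2: 'far' -> NEW (unique so far: 2)
  Token 3: 'city' -> NEW (unique so far: 3)
  Token 4: 'quietly' -> NEW (unique so far: 4)
  Token 5: 'saw' -> NEW (unique so far: 5)
  Token 6: 'window' -> NEW (unique so far: 6)
  Token 7: 'always' -> NEW (unique so far: 7)
  Token 8: 'sad' -> NEW (unique so far: 8)
  Token 9: 'warm' -> NEW (unique so far: 9)
  Token 10: 'that' -> NEW (unique so far: 10)
  Token 11: 'runs' -> NEW (unique so far: 11)
  Token 12: 'jumps' -> NEW (unique so far: 12)
  Token 13: 'some' -> NEW (unique so far: 13)
  Token 14: 'mountain' -> NEW (unique so far: 14)
Unique types: ('always', 'city', 'far', 'jumps', 'mountain', 'quietly', 'rarely', 'runs', 'sad', 'saw', 'some', 'that', 'warm', 'window')
Vocabulary size: 14

14


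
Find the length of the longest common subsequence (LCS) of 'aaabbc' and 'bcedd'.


DP table for LCS of 'aaabbc' and 'bcedd':
       b  c  e  d  d
    0  0  0  0  0  0
  a 0  0  0  0  0  0
  a 0  0  0  0  0  0
  a 0  0  0  0  0  0
  b 0  1  1  1  1  1
  b 0  1  1  1  1  1
  c 0  1  2  2  2  2
LCS: 'bc'
LCS length = 2

2


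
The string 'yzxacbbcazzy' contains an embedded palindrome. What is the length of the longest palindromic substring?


Scanning 'yzxacbbcazzy' for palindromic substrings.
Substring at positions 3-8: 'acbbca'.
Check: reverse('acbbca') = 'acbbca' -> palindrome confirmed.
Neighbouring characters ('x' / 'z') break symmetry, so it cannot extend further.
No longer palindromic substring exists; longest length = 6

6


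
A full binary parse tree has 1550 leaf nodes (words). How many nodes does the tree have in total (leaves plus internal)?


Leaf nodes (terminals): 1550
Internal nodes = n - 1 = 1550 - 1 = 1549
Total = leaves + internal = 1550 + 1549 = 3099

3099


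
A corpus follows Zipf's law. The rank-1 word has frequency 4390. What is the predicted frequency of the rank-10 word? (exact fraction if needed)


Zipf's law: freq(rank) = f1 / rank
f1 = 4390, rank = 10
freq = 4390 / 10
= 439

439


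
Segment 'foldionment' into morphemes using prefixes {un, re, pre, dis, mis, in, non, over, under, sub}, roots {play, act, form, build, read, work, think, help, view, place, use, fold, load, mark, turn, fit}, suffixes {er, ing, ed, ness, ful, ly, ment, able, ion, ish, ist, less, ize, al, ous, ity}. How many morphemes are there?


Segmenting 'foldionment' against the inventory:
  'fold' -> root (morpheme 1)
  'ion' -> suffix (morpheme 2)
  'ment' -> suffix (morpheme 3)
Total morphemes: 3

3


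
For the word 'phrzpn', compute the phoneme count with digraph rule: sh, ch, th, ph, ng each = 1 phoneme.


Parsing 'phrzpn' greedily, digraphs first:
  'ph' -> digraph (1 consonant phoneme) (phonemes so far: 1)
  'r' -> consonant phoneme (phonemes so far: 2)
  'z' -> consonant phoneme (phonemes so far: 3)
  'p' -> consonant phoneme (phonemes so far: 4)
  'n' -> consonant phoneme (phonemes so far: 5)
Total phonemes: 5

5


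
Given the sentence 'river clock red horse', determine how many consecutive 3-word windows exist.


Word trigrams from [4] words:
  Trigram 1: (river clock red)
  Trigram 2: (clock red horse)
Total word trigrams: 4 - 2 = 2

2


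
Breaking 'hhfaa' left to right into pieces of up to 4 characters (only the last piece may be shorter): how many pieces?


'hhfaa' has 5 characters.
Chunking with max size 4:
  Chunk 1: 'hhfa' (positions 0-3)
  Chunk 2: 'a' (positions 4-4)
Total chunks: ceil(5 / 4) = 2

2


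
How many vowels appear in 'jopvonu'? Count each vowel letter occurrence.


Scanning each character of 'jopvonu':
  Position 1: 'j' -> consonant (running count: 0)
  Position 2: 'o' -> vowel (running count: 1)
  Position 3: 'p' -> consonant (running count: 1)
  Position 4: 'v' -> consonant (running count: 1)
  Position 5: 'o' -> vowel (running count: 2)
  Position 6: 'n' -> consonant (running count: 2)
  Position 7: 'u' -> vowel (running count: 3)
Total vowels: 3

3


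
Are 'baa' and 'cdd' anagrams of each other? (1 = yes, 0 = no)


Sort characters of 'baa': 'aab'
Sort characters of 'cdd': 'cdd'
Sorted forms differ -> they are NOT anagrams
Result: 0

0


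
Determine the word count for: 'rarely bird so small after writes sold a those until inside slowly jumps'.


Counting words by splitting on spaces:
  Word 1: 'rarely'
  Word 2: 'bird'
  Word 3: 'so'
  Word 4: 'small'
  Word 5: 'after'
  Word 6: 'writes'
  Word 7: 'sold'
  Word 8: 'a'
  Word 9: 'those'
  Word 10: 'until'
  Word 11: 'inside'
  Word 12: 'slowly'
  Word 13: 'jumps'
Total words: 13

13


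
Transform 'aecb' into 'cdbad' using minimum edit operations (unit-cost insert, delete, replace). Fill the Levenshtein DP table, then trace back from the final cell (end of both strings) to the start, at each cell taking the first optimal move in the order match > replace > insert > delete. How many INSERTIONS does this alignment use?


Edit distance = 5. Backtracking from cell (4, 5) with preference match > replace > insert > delete,
then listing the resulting alignment 'aecb' -> 'cdbad' left to right:
  Step 1: insert 'c' [insertion #1]
  Step 2: replace a->d
  Step 3: replace e->b
  Step 4: replace c->a
  Step 5: replace b->d
Total insertions: 1

1


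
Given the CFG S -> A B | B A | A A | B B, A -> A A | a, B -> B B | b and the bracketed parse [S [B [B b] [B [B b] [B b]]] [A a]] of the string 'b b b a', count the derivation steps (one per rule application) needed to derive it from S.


Every bracketed nonterminal node [X ...] in the tree is produced by exactly one rule application.
Reading the tree off as a leftmost derivation:
  Step 1: S  =>  B A   (applied S -> B A)
  Step 2: B A  =>  B B A   (applied B -> B B)
  Step 3: B B A  =>  b B A   (applied B -> b)
  Step 4: b B A  =>  b B B A   (applied B -> B B)
  Step 5: b B B A  =>  b b B A   (applied B -> b)
  Step 6: b b B A  =>  b b b A   (applied B -> b)
  Step 7: b b b A  =>  b b b a   (applied A -> a)
Final yield: b b b a
Total rewrite steps: 7

7


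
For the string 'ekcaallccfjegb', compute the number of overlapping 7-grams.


String 'ekcaallccfjegb' has length L = 14.
Number of overlapping n-grams = L - n + 1
Substituting: 14 - 7 + 1 = 8

8


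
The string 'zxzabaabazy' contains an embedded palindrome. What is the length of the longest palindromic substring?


Scanning 'zxzabaabazy' for palindromic substrings.
Substring at positions 2-9: 'zabaabaz'.
Check: reverse('zabaabaz') = 'zabaabaz' -> palindrome confirmed.
Neighbouring characters ('x' / 'y') break symmetry, so it cannot extend further.
No longer palindromic substring exists; longest length = 8

8


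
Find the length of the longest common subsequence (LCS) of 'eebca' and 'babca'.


DP table for LCS of 'eebca' and 'babca':
       b  a  b  c  a
    0  0  0  0  0  0
  e 0  0  0  0  0  0
  e 0  0  0  0  0  0
  b 0  1  1  1  1  1
  c 0  1  1  1  2  2
  a 0  1  2  2  2  3
LCS: 'bca'
LCS length = 3

3


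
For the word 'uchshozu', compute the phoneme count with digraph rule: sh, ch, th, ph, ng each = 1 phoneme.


Parsing 'uchshozu' greedily, digraphs first:
  'u' -> vowel phoneme (phonemes so far: 1)
  'ch' -> digraph (1 consonant phoneme) (phonemes so far: 2)
  'sh' -> digraph (1 consonant phoneme) (phonemes so far: 3)
  'o' -> vowel phoneme (phonemes so far: 4)
  'z' -> consonant phoneme (phonemes so far: 5)
  'u' -> vowel phoneme (phonemes so far: 6)
Total phonemes: 6

6


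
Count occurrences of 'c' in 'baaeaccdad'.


Scanning 'baaeaccdad' for 'c':
  Position 5: 'c' -> MATCH (count: 1)
  Position 6: 'c' -> MATCH (count: 2)
Total occurrences of 'c': 2

2


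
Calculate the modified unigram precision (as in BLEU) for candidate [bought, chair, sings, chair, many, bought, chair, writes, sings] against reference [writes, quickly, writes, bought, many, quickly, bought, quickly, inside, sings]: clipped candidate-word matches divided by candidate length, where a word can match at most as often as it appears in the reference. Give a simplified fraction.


Reference word counts: {'bought': 2, 'inside': 1, 'many': 1, 'quickly': 3, 'sings': 1, 'writes': 2}
Checking each candidate word (with clipping):
  'bought' -> in reference (ref count 2, used 1/2) -> match (matches: 1)
  'chair' -> not in reference -> no match (matches: 1)
  'sings' -> in reference (ref count 1, used 1/1) -> match (matches: 2)
  'chair' -> not in reference -> no match (matches: 2)
  'many' -> in reference (ref count 1, used 1/1) -> match (matches: 3)
  'bought' -> in reference (ref count 2, used 2/2) -> match (matches: 4)
  'chair' -> not in reference -> no match (matches: 4)
  'writes' -> in reference (ref count 2, used 1/2) -> match (matches: 5)
  'sings' -> ref count 1 already used up (1/1) -> clipped, no match (matches: 5)
Clipped matches: 5, Candidate length: 9
Precision = 5/9

5/9


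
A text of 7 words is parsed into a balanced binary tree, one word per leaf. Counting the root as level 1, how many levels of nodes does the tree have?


In a balanced binary tree with n leaves the deepest leaf is ceil(log2(n)) edges below the root,
so counting node levels inclusive of root and leaves gives ceil(log2(n)) + 1 levels.
log2(7) = 2.8074
ceil(2.8074) = 3
levels = 3 + 1 = 4

4


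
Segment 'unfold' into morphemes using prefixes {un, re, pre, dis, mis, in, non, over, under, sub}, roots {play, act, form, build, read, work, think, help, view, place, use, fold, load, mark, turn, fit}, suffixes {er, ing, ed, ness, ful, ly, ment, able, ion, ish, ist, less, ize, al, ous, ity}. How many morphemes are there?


Segmenting 'unfold' against the inventory:
  'un' -> prefix (morpheme 1)
  'fold' -> root (morpheme 2)
Total morphemes: 2

2


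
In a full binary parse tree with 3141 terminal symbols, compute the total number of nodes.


Leaf nodes (terminals): 3141
Internal nodes = n - 1 = 3141 - 1 = 3140
Total = leaves + internal = 3141 + 3140 = 6281

6281


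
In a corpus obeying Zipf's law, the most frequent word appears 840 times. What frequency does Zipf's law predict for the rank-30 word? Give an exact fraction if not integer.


Zipf's law: freq(rank) = f1 / rank
f1 = 840, rank = 30
freq = 840 / 30
= 28

28


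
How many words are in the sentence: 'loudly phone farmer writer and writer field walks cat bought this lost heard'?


Counting words by splitting on spaces:
  Word 1: 'loudly'
  Word 2: 'phone'
  Word 3: 'farmer'
  Word 4: 'writer'
  Word 5: 'and'
  Word 6: 'writer'
  Word 7: 'field'
  Word 8: 'walks'
  Word 9: 'cat'
  Word 10: 'bought'
  Word 11: 'this'
  Word 12: 'lost'
  Word 13: 'heard'
Total words: 13

13


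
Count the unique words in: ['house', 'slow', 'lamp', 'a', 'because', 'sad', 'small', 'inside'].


Listing all tokens and tracking unique types:
  Token 1: 'house' -> NEW (unique so far: 1)
  Token 2: 'slow' -> NEW (unique so far: 2)
  Token 3: 'lamp' -> NEW (unique so far: 3)
  Token 4: 'a' -> NEW (unique so far: 4)
  Token 5: 'because' -> NEW (unique so far: 5)
  Token 6: 'sad' -> NEW (unique so far: 6)
  Token 7: 'small' -> NEW (unique so far: 7)
  Token 8: 'inside' -> NEW (unique so far: 8)
Unique types: ('a', 'because', 'house', 'inside', 'lamp', 'sad', 'slow', 'small')
Vocabulary size: 8

8


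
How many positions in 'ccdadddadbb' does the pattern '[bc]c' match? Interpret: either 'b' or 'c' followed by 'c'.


Pattern: [bc]c means either 'b' or 'c' followed by 'c'.
Scanning 'ccdadddadbb' position-by-position:
  Pos 0: window 'cc' -> MATCH
  Pos 1: window 'cd' -> no
  Pos 2: window 'da' -> no
  Pos 3: window 'ad' -> no
  Pos 4: window 'dd' -> no
  Pos 5: window 'dd' -> no
  Pos 6: window 'da' -> no
  Pos 7: window 'ad' -> no
  Pos 8: window 'db' -> no
  Pos 9: window 'bb' -> no
  Pos 10: window 'b' -> no
Total matches: 1

1


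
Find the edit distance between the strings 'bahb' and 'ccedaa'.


Building DP table for s1='bahb' (len 4) and s2='ccedaa' (len 6):
       c  c  e  d  a  a
    0  1  2  3  4  5  6
  b 1  1  2  3  4  5  6
  a 2  2  2  3  4  4  5
  h 3  3  3  3  4  5  5
  b 4  4  4  4  4  5  6
Edit distance = dp[4][6] = 6

6


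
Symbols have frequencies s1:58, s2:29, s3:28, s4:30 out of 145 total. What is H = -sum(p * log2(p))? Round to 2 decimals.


Computing entropy H = -sum(p_i * log2(p_i)):
  s1: p = 58/145 = 0.4000, -p*log2(p) = 0.5288
  s2: p = 29/145 = 0.2000, -p*log2(p) = 0.4644
  s3: p = 28/145 = 0.1931, -p*log2(p) = 0.4581
  s4: p = 30/145 = 0.2069, -p*log2(p) = 0.4703
H = sum of terms = 1.9216
Rounded to 2 decimals: 1.92

1.92


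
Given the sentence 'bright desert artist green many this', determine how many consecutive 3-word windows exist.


Word trigrams from [6] words:
  Trigram 1: (bright desert artist)
  Trigram 2: (desert artist green)
  Trigram 3: (artist green many)
  Trigram 4: (green many this)
Total word trigrams: 6 - 2 = 4

4
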